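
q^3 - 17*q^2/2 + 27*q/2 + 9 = (q - 6)*(q - 3)*(q + 1/2)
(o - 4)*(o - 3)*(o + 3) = o^3 - 4*o^2 - 9*o + 36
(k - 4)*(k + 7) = k^2 + 3*k - 28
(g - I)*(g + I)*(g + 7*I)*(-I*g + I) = -I*g^4 + 7*g^3 + I*g^3 - 7*g^2 - I*g^2 + 7*g + I*g - 7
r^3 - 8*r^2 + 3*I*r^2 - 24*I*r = r*(r - 8)*(r + 3*I)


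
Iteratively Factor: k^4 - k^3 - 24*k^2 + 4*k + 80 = (k - 2)*(k^3 + k^2 - 22*k - 40) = (k - 5)*(k - 2)*(k^2 + 6*k + 8) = (k - 5)*(k - 2)*(k + 4)*(k + 2)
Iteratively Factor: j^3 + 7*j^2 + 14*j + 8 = (j + 2)*(j^2 + 5*j + 4) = (j + 1)*(j + 2)*(j + 4)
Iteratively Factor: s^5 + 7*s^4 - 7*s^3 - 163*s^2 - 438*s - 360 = (s + 3)*(s^4 + 4*s^3 - 19*s^2 - 106*s - 120) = (s + 2)*(s + 3)*(s^3 + 2*s^2 - 23*s - 60) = (s - 5)*(s + 2)*(s + 3)*(s^2 + 7*s + 12) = (s - 5)*(s + 2)*(s + 3)*(s + 4)*(s + 3)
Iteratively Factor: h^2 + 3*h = (h + 3)*(h)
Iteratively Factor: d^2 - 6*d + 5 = (d - 5)*(d - 1)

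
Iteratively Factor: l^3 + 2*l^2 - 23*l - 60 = (l + 4)*(l^2 - 2*l - 15) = (l - 5)*(l + 4)*(l + 3)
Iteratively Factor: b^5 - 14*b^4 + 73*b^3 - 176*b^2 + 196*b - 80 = (b - 1)*(b^4 - 13*b^3 + 60*b^2 - 116*b + 80) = (b - 4)*(b - 1)*(b^3 - 9*b^2 + 24*b - 20) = (b - 4)*(b - 2)*(b - 1)*(b^2 - 7*b + 10) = (b - 5)*(b - 4)*(b - 2)*(b - 1)*(b - 2)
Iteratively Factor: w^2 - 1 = (w - 1)*(w + 1)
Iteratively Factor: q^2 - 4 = (q + 2)*(q - 2)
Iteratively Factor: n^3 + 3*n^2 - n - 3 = (n + 1)*(n^2 + 2*n - 3) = (n + 1)*(n + 3)*(n - 1)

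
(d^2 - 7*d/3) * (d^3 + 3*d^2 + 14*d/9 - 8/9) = d^5 + 2*d^4/3 - 49*d^3/9 - 122*d^2/27 + 56*d/27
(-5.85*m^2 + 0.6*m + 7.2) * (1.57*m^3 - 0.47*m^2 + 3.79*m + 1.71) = -9.1845*m^5 + 3.6915*m^4 - 11.1495*m^3 - 11.1135*m^2 + 28.314*m + 12.312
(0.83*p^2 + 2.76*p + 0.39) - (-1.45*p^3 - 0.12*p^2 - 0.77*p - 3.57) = 1.45*p^3 + 0.95*p^2 + 3.53*p + 3.96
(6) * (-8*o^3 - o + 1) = -48*o^3 - 6*o + 6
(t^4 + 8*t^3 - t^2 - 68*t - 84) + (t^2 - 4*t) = t^4 + 8*t^3 - 72*t - 84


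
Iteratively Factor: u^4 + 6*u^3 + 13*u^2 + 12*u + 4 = (u + 2)*(u^3 + 4*u^2 + 5*u + 2) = (u + 1)*(u + 2)*(u^2 + 3*u + 2) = (u + 1)*(u + 2)^2*(u + 1)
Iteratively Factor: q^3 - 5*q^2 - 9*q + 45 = (q - 3)*(q^2 - 2*q - 15) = (q - 3)*(q + 3)*(q - 5)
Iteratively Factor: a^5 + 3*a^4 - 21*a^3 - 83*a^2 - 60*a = (a + 1)*(a^4 + 2*a^3 - 23*a^2 - 60*a) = (a + 1)*(a + 3)*(a^3 - a^2 - 20*a) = (a - 5)*(a + 1)*(a + 3)*(a^2 + 4*a) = (a - 5)*(a + 1)*(a + 3)*(a + 4)*(a)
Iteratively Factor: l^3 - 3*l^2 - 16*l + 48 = (l - 3)*(l^2 - 16) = (l - 4)*(l - 3)*(l + 4)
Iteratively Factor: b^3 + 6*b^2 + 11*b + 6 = (b + 3)*(b^2 + 3*b + 2) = (b + 1)*(b + 3)*(b + 2)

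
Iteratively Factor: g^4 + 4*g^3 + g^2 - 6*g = (g)*(g^3 + 4*g^2 + g - 6) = g*(g - 1)*(g^2 + 5*g + 6) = g*(g - 1)*(g + 2)*(g + 3)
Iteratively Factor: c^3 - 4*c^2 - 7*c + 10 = (c - 5)*(c^2 + c - 2) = (c - 5)*(c + 2)*(c - 1)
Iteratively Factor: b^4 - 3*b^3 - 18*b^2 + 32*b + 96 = (b + 2)*(b^3 - 5*b^2 - 8*b + 48) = (b - 4)*(b + 2)*(b^2 - b - 12) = (b - 4)*(b + 2)*(b + 3)*(b - 4)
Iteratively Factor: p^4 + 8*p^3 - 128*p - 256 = (p - 4)*(p^3 + 12*p^2 + 48*p + 64) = (p - 4)*(p + 4)*(p^2 + 8*p + 16) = (p - 4)*(p + 4)^2*(p + 4)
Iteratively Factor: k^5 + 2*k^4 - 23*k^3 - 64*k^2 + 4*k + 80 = (k + 4)*(k^4 - 2*k^3 - 15*k^2 - 4*k + 20) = (k + 2)*(k + 4)*(k^3 - 4*k^2 - 7*k + 10) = (k + 2)^2*(k + 4)*(k^2 - 6*k + 5) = (k - 1)*(k + 2)^2*(k + 4)*(k - 5)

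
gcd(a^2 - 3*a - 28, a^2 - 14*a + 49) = a - 7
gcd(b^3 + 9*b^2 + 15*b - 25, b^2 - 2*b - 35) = b + 5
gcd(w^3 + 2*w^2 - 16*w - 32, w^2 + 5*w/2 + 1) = w + 2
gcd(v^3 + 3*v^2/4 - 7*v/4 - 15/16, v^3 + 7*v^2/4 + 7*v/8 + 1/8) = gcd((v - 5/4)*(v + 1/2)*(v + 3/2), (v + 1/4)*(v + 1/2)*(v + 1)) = v + 1/2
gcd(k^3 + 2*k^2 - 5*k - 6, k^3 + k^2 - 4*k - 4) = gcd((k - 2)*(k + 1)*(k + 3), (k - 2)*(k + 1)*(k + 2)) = k^2 - k - 2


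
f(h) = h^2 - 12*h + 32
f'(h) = 2*h - 12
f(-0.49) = 38.12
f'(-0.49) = -12.98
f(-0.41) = 37.09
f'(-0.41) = -12.82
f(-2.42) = 66.90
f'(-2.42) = -16.84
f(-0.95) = 44.30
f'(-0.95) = -13.90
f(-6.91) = 162.67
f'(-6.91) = -25.82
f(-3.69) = 89.90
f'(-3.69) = -19.38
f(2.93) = 5.42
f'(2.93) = -6.14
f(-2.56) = 69.27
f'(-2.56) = -17.12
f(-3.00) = 77.00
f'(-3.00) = -18.00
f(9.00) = 5.00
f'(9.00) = 6.00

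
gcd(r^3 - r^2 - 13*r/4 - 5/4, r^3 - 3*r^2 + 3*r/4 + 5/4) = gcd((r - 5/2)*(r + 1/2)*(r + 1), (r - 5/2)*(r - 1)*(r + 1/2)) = r^2 - 2*r - 5/4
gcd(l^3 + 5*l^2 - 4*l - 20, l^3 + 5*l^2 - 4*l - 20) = l^3 + 5*l^2 - 4*l - 20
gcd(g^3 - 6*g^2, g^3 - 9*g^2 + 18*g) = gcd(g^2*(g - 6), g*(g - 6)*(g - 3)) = g^2 - 6*g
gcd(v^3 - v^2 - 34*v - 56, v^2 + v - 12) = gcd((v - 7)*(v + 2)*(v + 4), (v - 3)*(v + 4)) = v + 4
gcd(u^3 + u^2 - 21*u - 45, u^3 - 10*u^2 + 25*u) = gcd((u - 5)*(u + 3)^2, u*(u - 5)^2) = u - 5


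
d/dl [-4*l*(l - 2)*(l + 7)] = -12*l^2 - 40*l + 56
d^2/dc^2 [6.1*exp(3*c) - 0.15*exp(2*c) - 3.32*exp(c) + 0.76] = (54.9*exp(2*c) - 0.6*exp(c) - 3.32)*exp(c)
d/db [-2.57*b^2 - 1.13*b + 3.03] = -5.14*b - 1.13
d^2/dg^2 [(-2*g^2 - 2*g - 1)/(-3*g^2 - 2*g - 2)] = 2*(6*g^3 - 9*g^2 - 18*g - 2)/(27*g^6 + 54*g^5 + 90*g^4 + 80*g^3 + 60*g^2 + 24*g + 8)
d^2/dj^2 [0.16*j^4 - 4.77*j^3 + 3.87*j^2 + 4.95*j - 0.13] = 1.92*j^2 - 28.62*j + 7.74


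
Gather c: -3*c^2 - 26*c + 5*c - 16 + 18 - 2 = -3*c^2 - 21*c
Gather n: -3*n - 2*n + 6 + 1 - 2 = 5 - 5*n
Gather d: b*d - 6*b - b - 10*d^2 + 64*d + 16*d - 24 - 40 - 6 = -7*b - 10*d^2 + d*(b + 80) - 70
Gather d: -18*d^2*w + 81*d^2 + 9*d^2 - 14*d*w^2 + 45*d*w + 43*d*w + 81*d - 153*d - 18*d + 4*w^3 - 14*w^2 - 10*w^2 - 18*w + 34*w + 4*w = d^2*(90 - 18*w) + d*(-14*w^2 + 88*w - 90) + 4*w^3 - 24*w^2 + 20*w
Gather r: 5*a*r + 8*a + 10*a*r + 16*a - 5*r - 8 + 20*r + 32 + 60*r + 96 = 24*a + r*(15*a + 75) + 120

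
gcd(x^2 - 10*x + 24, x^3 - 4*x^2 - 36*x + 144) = x^2 - 10*x + 24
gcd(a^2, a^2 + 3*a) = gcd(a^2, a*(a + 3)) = a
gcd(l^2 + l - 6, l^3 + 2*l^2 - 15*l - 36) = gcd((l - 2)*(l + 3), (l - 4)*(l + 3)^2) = l + 3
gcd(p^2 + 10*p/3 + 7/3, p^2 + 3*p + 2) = p + 1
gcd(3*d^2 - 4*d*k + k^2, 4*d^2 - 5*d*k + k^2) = d - k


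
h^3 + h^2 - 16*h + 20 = (h - 2)^2*(h + 5)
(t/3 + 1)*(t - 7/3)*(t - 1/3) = t^3/3 + t^2/9 - 65*t/27 + 7/9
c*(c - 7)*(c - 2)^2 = c^4 - 11*c^3 + 32*c^2 - 28*c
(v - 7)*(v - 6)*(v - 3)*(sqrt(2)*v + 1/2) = sqrt(2)*v^4 - 16*sqrt(2)*v^3 + v^3/2 - 8*v^2 + 81*sqrt(2)*v^2 - 126*sqrt(2)*v + 81*v/2 - 63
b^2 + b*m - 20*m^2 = (b - 4*m)*(b + 5*m)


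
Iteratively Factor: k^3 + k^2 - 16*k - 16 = (k + 4)*(k^2 - 3*k - 4) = (k - 4)*(k + 4)*(k + 1)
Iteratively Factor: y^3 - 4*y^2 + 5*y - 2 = (y - 2)*(y^2 - 2*y + 1) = (y - 2)*(y - 1)*(y - 1)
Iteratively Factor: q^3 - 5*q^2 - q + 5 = (q - 1)*(q^2 - 4*q - 5) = (q - 5)*(q - 1)*(q + 1)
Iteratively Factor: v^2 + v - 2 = (v + 2)*(v - 1)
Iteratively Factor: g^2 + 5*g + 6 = (g + 2)*(g + 3)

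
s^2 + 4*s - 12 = (s - 2)*(s + 6)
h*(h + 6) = h^2 + 6*h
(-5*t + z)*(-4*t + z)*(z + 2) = 20*t^2*z + 40*t^2 - 9*t*z^2 - 18*t*z + z^3 + 2*z^2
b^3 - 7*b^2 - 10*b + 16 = (b - 8)*(b - 1)*(b + 2)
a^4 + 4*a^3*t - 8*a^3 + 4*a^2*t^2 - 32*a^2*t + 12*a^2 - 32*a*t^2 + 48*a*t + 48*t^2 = (a - 6)*(a - 2)*(a + 2*t)^2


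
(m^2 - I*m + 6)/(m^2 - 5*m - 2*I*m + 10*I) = (m^2 - I*m + 6)/(m^2 - 5*m - 2*I*m + 10*I)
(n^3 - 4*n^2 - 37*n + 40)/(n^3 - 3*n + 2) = (n^2 - 3*n - 40)/(n^2 + n - 2)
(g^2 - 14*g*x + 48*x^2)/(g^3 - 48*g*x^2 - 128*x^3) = (g - 6*x)/(g^2 + 8*g*x + 16*x^2)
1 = 1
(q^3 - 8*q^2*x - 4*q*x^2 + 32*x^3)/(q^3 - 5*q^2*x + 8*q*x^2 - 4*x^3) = (q^2 - 6*q*x - 16*x^2)/(q^2 - 3*q*x + 2*x^2)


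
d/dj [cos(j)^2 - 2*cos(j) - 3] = 2*(1 - cos(j))*sin(j)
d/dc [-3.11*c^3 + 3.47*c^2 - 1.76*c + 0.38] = -9.33*c^2 + 6.94*c - 1.76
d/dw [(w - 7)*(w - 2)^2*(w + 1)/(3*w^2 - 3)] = 2*(w^3 - 7*w^2 + 11*w - 2)/(3*(w^2 - 2*w + 1))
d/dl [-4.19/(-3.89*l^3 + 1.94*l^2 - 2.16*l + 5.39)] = (-48.8973*l^2 + 16.2572*l - 9.0504)/(3.89*l^3 - 1.94*l^2 + 2.16*l - 5.39)^2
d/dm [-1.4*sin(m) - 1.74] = -1.4*cos(m)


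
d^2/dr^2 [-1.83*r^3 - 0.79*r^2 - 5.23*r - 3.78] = -10.98*r - 1.58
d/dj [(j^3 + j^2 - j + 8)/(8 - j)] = j*(-2*j^2 + 23*j + 16)/(j^2 - 16*j + 64)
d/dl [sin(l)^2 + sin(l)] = sin(2*l) + cos(l)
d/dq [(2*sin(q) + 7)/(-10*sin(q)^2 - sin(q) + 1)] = (20*sin(q)^2 + 140*sin(q) + 9)*cos(q)/(10*sin(q)^2 + sin(q) - 1)^2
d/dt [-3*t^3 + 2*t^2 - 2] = t*(4 - 9*t)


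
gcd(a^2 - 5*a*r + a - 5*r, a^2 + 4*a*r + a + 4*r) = a + 1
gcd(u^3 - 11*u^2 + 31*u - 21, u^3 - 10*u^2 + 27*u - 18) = u^2 - 4*u + 3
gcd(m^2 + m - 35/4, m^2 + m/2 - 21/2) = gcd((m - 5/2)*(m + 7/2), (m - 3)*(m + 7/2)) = m + 7/2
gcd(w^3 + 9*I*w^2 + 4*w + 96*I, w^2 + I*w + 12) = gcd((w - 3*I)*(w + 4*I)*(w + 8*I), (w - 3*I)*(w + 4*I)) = w^2 + I*w + 12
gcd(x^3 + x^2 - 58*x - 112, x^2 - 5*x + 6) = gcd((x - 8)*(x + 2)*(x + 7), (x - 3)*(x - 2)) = 1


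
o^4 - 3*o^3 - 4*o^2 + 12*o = o*(o - 3)*(o - 2)*(o + 2)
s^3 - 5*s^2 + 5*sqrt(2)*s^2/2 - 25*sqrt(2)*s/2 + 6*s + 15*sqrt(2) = (s - 3)*(s - 2)*(s + 5*sqrt(2)/2)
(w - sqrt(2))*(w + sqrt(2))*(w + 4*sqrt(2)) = w^3 + 4*sqrt(2)*w^2 - 2*w - 8*sqrt(2)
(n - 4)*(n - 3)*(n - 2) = n^3 - 9*n^2 + 26*n - 24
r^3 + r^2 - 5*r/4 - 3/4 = (r - 1)*(r + 1/2)*(r + 3/2)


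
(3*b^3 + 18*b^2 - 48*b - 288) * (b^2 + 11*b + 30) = 3*b^5 + 51*b^4 + 240*b^3 - 276*b^2 - 4608*b - 8640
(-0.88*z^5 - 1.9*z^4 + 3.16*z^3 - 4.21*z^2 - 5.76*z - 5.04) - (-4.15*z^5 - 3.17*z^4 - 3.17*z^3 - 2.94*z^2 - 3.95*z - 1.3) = 3.27*z^5 + 1.27*z^4 + 6.33*z^3 - 1.27*z^2 - 1.81*z - 3.74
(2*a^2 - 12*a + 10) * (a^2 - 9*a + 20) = 2*a^4 - 30*a^3 + 158*a^2 - 330*a + 200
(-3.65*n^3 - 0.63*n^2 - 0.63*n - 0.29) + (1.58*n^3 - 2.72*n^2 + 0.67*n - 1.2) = -2.07*n^3 - 3.35*n^2 + 0.04*n - 1.49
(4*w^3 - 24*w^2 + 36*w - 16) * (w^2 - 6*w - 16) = 4*w^5 - 48*w^4 + 116*w^3 + 152*w^2 - 480*w + 256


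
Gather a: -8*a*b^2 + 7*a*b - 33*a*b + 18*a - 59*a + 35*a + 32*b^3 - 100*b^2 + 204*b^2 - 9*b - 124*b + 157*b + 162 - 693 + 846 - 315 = a*(-8*b^2 - 26*b - 6) + 32*b^3 + 104*b^2 + 24*b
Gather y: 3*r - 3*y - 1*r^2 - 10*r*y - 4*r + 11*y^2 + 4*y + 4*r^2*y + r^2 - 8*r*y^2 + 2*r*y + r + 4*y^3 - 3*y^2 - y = 4*y^3 + y^2*(8 - 8*r) + y*(4*r^2 - 8*r)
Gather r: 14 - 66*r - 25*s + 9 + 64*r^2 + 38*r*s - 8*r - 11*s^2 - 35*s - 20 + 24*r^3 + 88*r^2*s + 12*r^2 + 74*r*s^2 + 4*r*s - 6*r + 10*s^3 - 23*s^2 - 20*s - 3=24*r^3 + r^2*(88*s + 76) + r*(74*s^2 + 42*s - 80) + 10*s^3 - 34*s^2 - 80*s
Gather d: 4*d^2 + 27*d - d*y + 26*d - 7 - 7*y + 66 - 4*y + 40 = 4*d^2 + d*(53 - y) - 11*y + 99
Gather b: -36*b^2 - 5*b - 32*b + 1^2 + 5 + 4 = -36*b^2 - 37*b + 10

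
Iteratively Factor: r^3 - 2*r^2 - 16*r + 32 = (r - 4)*(r^2 + 2*r - 8) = (r - 4)*(r - 2)*(r + 4)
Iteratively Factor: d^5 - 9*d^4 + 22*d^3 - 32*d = (d + 1)*(d^4 - 10*d^3 + 32*d^2 - 32*d) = (d - 4)*(d + 1)*(d^3 - 6*d^2 + 8*d) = (d - 4)^2*(d + 1)*(d^2 - 2*d) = (d - 4)^2*(d - 2)*(d + 1)*(d)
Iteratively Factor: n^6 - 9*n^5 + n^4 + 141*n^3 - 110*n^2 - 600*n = (n - 5)*(n^5 - 4*n^4 - 19*n^3 + 46*n^2 + 120*n) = (n - 5)*(n + 2)*(n^4 - 6*n^3 - 7*n^2 + 60*n) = n*(n - 5)*(n + 2)*(n^3 - 6*n^2 - 7*n + 60) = n*(n - 5)*(n + 2)*(n + 3)*(n^2 - 9*n + 20) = n*(n - 5)*(n - 4)*(n + 2)*(n + 3)*(n - 5)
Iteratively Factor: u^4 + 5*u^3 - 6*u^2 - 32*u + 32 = (u + 4)*(u^3 + u^2 - 10*u + 8) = (u + 4)^2*(u^2 - 3*u + 2) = (u - 1)*(u + 4)^2*(u - 2)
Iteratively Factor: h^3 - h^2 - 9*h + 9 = (h - 3)*(h^2 + 2*h - 3) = (h - 3)*(h + 3)*(h - 1)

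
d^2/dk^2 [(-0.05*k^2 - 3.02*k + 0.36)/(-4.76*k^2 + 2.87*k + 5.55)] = (138.218024*k^3 - 41.015016*k^2 + 508.202352*k - 118.079418)/(107.850176*k^6 - 195.081936*k^5 - 259.626108*k^4 + 431.278057*k^3 + 302.715315*k^2 - 265.209525*k - 170.953875)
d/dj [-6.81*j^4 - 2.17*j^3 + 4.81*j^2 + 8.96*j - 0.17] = -27.24*j^3 - 6.51*j^2 + 9.62*j + 8.96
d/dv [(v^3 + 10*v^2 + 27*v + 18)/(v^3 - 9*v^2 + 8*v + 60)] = (-19*v^4 - 38*v^3 + 449*v^2 + 1524*v + 1476)/(v^6 - 18*v^5 + 97*v^4 - 24*v^3 - 1016*v^2 + 960*v + 3600)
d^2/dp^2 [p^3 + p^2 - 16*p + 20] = 6*p + 2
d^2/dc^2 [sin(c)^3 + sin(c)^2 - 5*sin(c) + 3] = -9*sin(c)^3 - 4*sin(c)^2 + 11*sin(c) + 2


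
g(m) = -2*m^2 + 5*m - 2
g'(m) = 5 - 4*m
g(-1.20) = -10.88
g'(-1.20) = 9.80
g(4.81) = -24.22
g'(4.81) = -14.24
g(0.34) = -0.53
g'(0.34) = 3.64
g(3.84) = -12.29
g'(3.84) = -10.36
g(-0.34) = -3.93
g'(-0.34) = 6.36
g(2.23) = -0.80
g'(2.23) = -3.92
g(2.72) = -3.20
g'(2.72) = -5.88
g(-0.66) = -6.17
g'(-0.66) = 7.64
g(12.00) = -230.00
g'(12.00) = -43.00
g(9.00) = -119.00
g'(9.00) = -31.00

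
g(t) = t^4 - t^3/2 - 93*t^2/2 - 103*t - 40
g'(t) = 4*t^3 - 3*t^2/2 - 93*t - 103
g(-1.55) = 15.57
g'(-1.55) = 22.65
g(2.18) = -468.12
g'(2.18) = -271.43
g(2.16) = -462.70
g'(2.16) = -270.57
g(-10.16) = 7386.40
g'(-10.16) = -3508.05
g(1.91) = -396.54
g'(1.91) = -258.23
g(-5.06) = 10.93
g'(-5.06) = -189.04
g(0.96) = -181.33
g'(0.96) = -190.12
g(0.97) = -183.23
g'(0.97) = -190.97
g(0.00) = -40.00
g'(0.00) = -103.00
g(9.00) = 1463.00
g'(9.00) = 1854.50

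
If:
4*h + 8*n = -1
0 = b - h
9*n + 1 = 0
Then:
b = -1/36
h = -1/36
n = -1/9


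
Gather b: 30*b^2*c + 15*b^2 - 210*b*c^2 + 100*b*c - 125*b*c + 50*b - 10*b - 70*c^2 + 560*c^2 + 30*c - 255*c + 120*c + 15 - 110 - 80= b^2*(30*c + 15) + b*(-210*c^2 - 25*c + 40) + 490*c^2 - 105*c - 175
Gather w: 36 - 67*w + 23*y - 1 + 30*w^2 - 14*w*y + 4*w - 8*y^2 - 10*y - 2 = 30*w^2 + w*(-14*y - 63) - 8*y^2 + 13*y + 33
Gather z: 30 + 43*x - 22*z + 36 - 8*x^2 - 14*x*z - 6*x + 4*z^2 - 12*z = -8*x^2 + 37*x + 4*z^2 + z*(-14*x - 34) + 66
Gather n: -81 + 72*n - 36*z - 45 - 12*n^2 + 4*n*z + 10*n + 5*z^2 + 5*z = -12*n^2 + n*(4*z + 82) + 5*z^2 - 31*z - 126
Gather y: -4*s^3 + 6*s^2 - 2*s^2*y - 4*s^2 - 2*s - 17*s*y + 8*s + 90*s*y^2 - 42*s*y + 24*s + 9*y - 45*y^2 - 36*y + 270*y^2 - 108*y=-4*s^3 + 2*s^2 + 30*s + y^2*(90*s + 225) + y*(-2*s^2 - 59*s - 135)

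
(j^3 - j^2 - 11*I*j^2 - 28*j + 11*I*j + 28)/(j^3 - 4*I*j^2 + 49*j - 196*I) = (j - 1)/(j + 7*I)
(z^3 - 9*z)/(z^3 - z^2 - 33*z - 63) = z*(z - 3)/(z^2 - 4*z - 21)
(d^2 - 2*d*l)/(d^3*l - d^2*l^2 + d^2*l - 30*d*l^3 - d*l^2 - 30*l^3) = d*(-d + 2*l)/(l*(-d^3 + d^2*l - d^2 + 30*d*l^2 + d*l + 30*l^2))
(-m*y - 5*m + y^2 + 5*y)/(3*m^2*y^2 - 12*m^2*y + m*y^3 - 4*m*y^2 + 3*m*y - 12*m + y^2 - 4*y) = (-m*y - 5*m + y^2 + 5*y)/(3*m^2*y^2 - 12*m^2*y + m*y^3 - 4*m*y^2 + 3*m*y - 12*m + y^2 - 4*y)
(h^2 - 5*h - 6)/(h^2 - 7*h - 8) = (h - 6)/(h - 8)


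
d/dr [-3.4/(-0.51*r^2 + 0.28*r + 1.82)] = (0.952 - 3.468*r)/(-0.51*r^2 + 0.28*r + 1.82)^2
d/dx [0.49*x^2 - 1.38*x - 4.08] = 0.98*x - 1.38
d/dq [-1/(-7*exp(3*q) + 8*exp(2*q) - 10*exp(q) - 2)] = (-21*exp(2*q) + 16*exp(q) - 10)*exp(q)/(7*exp(3*q) - 8*exp(2*q) + 10*exp(q) + 2)^2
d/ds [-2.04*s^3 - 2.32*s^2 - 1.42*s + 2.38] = -6.12*s^2 - 4.64*s - 1.42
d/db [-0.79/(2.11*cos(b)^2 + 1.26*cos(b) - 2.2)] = -(3.3338*cos(b) + 0.9954)*sin(b)/(2.11*cos(b)^2 + 1.26*cos(b) - 2.2)^2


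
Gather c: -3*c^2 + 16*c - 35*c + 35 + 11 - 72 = -3*c^2 - 19*c - 26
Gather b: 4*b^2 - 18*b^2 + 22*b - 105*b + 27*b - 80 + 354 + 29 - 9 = -14*b^2 - 56*b + 294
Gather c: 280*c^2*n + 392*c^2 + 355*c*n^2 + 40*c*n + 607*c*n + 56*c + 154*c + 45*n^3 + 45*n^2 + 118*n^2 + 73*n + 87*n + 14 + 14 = c^2*(280*n + 392) + c*(355*n^2 + 647*n + 210) + 45*n^3 + 163*n^2 + 160*n + 28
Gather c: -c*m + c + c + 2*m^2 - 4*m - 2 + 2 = c*(2 - m) + 2*m^2 - 4*m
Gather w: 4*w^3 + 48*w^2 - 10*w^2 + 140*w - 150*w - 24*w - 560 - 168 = 4*w^3 + 38*w^2 - 34*w - 728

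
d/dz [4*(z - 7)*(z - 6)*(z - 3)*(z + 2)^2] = 20*z^4 - 192*z^3 + 252*z^2 + 1072*z - 720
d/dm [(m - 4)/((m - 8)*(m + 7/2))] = 4*(-m^2 + 8*m - 46)/(4*m^4 - 36*m^3 - 143*m^2 + 1008*m + 3136)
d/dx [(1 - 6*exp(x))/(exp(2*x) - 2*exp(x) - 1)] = 2*(3*exp(2*x) - exp(x) + 4)*exp(x)/(exp(4*x) - 4*exp(3*x) + 2*exp(2*x) + 4*exp(x) + 1)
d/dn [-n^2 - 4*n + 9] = -2*n - 4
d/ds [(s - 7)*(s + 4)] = 2*s - 3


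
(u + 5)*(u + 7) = u^2 + 12*u + 35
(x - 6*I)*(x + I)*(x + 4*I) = x^3 - I*x^2 + 26*x + 24*I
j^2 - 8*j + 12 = (j - 6)*(j - 2)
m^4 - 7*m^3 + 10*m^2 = m^2*(m - 5)*(m - 2)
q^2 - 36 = (q - 6)*(q + 6)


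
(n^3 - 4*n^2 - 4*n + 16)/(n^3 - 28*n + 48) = (n + 2)/(n + 6)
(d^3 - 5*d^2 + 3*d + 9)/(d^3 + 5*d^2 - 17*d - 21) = (d - 3)/(d + 7)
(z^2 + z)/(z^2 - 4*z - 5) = z/(z - 5)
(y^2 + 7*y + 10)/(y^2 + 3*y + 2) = (y + 5)/(y + 1)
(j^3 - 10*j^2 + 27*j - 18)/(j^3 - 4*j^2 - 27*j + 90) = (j - 1)/(j + 5)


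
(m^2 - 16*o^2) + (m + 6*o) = m^2 + m - 16*o^2 + 6*o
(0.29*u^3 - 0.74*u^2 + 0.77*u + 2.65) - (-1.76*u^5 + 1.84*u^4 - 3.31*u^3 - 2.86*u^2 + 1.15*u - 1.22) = 1.76*u^5 - 1.84*u^4 + 3.6*u^3 + 2.12*u^2 - 0.38*u + 3.87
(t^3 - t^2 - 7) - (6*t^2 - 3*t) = t^3 - 7*t^2 + 3*t - 7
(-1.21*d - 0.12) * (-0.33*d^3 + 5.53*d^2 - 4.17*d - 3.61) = 0.3993*d^4 - 6.6517*d^3 + 4.3821*d^2 + 4.8685*d + 0.4332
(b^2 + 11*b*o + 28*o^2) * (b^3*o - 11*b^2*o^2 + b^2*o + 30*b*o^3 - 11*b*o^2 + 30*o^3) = b^5*o + b^4*o - 63*b^3*o^3 + 22*b^2*o^4 - 63*b^2*o^3 + 840*b*o^5 + 22*b*o^4 + 840*o^5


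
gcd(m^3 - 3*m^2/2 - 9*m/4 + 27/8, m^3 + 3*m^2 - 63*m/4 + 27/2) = m^2 - 3*m + 9/4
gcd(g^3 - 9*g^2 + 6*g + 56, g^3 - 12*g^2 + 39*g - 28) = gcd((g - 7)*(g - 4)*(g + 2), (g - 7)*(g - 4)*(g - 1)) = g^2 - 11*g + 28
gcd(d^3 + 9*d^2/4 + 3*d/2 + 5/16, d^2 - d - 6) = 1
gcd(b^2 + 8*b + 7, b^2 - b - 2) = b + 1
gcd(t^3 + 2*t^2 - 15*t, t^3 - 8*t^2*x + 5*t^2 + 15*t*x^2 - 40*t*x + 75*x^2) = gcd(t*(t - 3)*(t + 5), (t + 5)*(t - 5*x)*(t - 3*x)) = t + 5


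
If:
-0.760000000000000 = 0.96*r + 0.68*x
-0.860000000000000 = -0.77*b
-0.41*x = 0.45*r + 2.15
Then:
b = 1.12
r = 13.13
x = -19.66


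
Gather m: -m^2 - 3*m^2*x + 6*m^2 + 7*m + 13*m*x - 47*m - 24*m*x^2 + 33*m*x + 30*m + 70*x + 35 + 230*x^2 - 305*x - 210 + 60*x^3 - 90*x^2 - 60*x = m^2*(5 - 3*x) + m*(-24*x^2 + 46*x - 10) + 60*x^3 + 140*x^2 - 295*x - 175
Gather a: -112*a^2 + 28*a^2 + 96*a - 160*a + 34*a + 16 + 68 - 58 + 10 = -84*a^2 - 30*a + 36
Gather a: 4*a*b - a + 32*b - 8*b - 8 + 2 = a*(4*b - 1) + 24*b - 6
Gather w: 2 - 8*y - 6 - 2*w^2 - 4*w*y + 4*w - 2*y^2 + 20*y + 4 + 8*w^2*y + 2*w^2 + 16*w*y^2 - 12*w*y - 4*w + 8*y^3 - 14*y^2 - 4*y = 8*w^2*y + w*(16*y^2 - 16*y) + 8*y^3 - 16*y^2 + 8*y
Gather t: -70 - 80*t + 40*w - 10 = -80*t + 40*w - 80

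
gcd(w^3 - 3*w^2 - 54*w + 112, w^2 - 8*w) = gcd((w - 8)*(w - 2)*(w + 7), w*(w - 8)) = w - 8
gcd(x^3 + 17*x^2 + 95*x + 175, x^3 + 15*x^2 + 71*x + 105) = x^2 + 12*x + 35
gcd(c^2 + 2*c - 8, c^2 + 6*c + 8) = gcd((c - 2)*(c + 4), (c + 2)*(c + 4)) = c + 4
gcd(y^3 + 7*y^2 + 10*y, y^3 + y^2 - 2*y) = y^2 + 2*y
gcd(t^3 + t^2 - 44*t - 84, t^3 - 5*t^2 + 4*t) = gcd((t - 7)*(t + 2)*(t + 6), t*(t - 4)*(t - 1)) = 1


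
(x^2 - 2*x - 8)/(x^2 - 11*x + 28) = (x + 2)/(x - 7)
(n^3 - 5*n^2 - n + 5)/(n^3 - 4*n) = (n^3 - 5*n^2 - n + 5)/(n*(n^2 - 4))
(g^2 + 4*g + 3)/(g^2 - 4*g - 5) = (g + 3)/(g - 5)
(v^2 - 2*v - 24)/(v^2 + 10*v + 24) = (v - 6)/(v + 6)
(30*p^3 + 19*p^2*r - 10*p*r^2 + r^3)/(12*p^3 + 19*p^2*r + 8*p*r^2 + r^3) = (30*p^2 - 11*p*r + r^2)/(12*p^2 + 7*p*r + r^2)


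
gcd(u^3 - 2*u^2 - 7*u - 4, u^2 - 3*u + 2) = 1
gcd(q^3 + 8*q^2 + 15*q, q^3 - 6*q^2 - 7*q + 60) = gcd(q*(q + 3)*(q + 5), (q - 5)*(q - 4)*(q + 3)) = q + 3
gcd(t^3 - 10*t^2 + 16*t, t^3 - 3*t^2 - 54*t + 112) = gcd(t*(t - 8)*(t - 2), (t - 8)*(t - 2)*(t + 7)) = t^2 - 10*t + 16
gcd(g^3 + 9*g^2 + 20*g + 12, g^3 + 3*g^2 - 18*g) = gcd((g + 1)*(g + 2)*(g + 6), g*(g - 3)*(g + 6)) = g + 6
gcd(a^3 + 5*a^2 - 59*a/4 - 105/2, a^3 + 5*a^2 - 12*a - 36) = a + 6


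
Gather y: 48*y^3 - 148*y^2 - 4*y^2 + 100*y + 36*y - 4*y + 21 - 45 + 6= 48*y^3 - 152*y^2 + 132*y - 18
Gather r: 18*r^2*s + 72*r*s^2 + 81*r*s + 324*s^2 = 18*r^2*s + r*(72*s^2 + 81*s) + 324*s^2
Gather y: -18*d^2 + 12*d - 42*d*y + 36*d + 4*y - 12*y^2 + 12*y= -18*d^2 + 48*d - 12*y^2 + y*(16 - 42*d)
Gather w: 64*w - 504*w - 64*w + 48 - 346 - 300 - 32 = -504*w - 630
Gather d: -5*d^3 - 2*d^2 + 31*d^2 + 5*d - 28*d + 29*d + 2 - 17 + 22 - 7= -5*d^3 + 29*d^2 + 6*d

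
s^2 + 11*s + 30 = (s + 5)*(s + 6)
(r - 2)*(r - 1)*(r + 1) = r^3 - 2*r^2 - r + 2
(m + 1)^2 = m^2 + 2*m + 1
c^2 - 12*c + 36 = (c - 6)^2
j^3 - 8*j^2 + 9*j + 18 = (j - 6)*(j - 3)*(j + 1)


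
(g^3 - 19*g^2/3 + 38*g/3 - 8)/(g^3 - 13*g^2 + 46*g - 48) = (g - 4/3)/(g - 8)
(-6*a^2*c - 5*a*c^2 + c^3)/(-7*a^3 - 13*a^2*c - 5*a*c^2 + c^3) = c*(6*a - c)/(7*a^2 + 6*a*c - c^2)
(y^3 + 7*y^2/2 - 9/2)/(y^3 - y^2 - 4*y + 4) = (2*y^2 + 9*y + 9)/(2*(y^2 - 4))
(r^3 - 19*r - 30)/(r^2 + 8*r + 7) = (r^3 - 19*r - 30)/(r^2 + 8*r + 7)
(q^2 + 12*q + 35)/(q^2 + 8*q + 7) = (q + 5)/(q + 1)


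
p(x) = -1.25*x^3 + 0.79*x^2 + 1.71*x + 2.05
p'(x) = -3.75*x^2 + 1.58*x + 1.71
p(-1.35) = 4.26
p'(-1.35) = -7.26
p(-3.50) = 59.34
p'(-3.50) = -49.76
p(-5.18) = 188.13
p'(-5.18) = -107.10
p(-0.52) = 1.55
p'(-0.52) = -0.13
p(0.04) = 2.12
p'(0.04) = 1.77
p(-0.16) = 1.80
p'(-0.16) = 1.36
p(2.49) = -8.09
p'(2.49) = -17.61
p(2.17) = -3.29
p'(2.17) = -12.52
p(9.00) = -829.82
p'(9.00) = -287.82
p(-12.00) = 2255.29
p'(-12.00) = -557.25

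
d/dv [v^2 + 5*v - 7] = 2*v + 5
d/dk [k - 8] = 1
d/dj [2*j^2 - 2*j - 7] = 4*j - 2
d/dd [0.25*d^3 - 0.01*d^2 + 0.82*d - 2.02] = 0.75*d^2 - 0.02*d + 0.82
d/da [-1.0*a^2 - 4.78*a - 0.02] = -2.0*a - 4.78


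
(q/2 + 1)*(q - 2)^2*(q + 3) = q^4/2 + q^3/2 - 5*q^2 - 2*q + 12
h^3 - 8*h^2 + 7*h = h*(h - 7)*(h - 1)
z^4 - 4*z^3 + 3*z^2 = z^2*(z - 3)*(z - 1)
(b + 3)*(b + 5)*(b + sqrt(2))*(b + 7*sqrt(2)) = b^4 + 8*b^3 + 8*sqrt(2)*b^3 + 29*b^2 + 64*sqrt(2)*b^2 + 112*b + 120*sqrt(2)*b + 210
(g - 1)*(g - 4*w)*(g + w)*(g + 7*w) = g^4 + 4*g^3*w - g^3 - 25*g^2*w^2 - 4*g^2*w - 28*g*w^3 + 25*g*w^2 + 28*w^3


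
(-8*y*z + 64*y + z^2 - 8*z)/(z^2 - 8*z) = (-8*y + z)/z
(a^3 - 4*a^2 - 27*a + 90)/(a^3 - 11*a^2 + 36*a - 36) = (a + 5)/(a - 2)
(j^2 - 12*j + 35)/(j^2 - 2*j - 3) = (-j^2 + 12*j - 35)/(-j^2 + 2*j + 3)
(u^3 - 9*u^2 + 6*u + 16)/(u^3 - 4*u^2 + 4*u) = (u^2 - 7*u - 8)/(u*(u - 2))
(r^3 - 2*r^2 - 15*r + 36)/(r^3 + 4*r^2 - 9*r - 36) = (r - 3)/(r + 3)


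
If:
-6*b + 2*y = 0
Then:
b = y/3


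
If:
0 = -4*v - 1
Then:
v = -1/4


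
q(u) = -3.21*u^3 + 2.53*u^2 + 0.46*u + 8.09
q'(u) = -9.63*u^2 + 5.06*u + 0.46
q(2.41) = -21.04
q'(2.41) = -43.28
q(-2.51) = 73.64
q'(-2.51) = -72.91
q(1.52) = 3.36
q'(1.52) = -14.10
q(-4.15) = 279.18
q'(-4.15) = -186.39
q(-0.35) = 8.38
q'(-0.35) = -2.49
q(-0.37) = 8.43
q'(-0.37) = -2.73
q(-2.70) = 88.47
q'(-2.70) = -83.40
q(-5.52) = 622.55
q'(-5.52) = -320.90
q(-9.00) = 2548.97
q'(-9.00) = -825.11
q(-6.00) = 789.77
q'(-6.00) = -376.58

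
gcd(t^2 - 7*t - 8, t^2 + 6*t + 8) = 1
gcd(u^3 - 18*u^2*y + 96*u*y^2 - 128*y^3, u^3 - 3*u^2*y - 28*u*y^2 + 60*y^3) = -u + 2*y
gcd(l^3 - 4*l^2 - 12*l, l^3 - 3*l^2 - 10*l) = l^2 + 2*l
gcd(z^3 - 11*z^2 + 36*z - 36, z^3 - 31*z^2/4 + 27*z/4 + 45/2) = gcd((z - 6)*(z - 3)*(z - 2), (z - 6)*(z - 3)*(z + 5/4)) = z^2 - 9*z + 18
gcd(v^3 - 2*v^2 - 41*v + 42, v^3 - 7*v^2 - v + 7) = v^2 - 8*v + 7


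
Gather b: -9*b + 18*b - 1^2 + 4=9*b + 3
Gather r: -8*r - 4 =-8*r - 4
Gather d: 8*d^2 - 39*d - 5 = 8*d^2 - 39*d - 5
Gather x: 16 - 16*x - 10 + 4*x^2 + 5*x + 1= 4*x^2 - 11*x + 7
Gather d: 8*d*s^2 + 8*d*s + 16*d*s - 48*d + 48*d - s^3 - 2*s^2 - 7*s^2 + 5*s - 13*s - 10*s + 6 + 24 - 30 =d*(8*s^2 + 24*s) - s^3 - 9*s^2 - 18*s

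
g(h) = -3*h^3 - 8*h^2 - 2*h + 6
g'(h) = -9*h^2 - 16*h - 2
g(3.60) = -244.85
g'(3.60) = -176.24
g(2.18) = -67.46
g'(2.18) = -79.65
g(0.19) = 5.31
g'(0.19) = -5.36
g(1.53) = -26.53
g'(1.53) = -47.55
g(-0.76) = 4.22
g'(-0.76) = 4.96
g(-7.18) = 718.38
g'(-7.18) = -351.09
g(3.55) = -236.14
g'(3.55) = -172.22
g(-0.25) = 6.05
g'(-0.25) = 1.44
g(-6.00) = 378.00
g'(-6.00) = -230.00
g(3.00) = -153.00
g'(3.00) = -131.00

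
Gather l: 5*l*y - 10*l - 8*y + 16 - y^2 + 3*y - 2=l*(5*y - 10) - y^2 - 5*y + 14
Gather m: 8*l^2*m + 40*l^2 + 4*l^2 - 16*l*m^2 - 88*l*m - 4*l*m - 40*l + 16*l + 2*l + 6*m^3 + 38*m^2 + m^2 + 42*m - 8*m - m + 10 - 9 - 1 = 44*l^2 - 22*l + 6*m^3 + m^2*(39 - 16*l) + m*(8*l^2 - 92*l + 33)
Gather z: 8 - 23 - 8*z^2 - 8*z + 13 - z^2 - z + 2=-9*z^2 - 9*z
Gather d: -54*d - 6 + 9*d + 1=-45*d - 5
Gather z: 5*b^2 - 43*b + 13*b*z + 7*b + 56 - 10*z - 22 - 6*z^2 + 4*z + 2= 5*b^2 - 36*b - 6*z^2 + z*(13*b - 6) + 36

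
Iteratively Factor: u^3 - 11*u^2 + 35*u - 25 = (u - 5)*(u^2 - 6*u + 5) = (u - 5)^2*(u - 1)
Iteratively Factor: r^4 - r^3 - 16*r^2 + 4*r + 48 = (r - 2)*(r^3 + r^2 - 14*r - 24) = (r - 2)*(r + 3)*(r^2 - 2*r - 8) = (r - 2)*(r + 2)*(r + 3)*(r - 4)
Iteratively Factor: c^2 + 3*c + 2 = (c + 1)*(c + 2)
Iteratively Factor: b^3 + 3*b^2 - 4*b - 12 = (b + 3)*(b^2 - 4) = (b + 2)*(b + 3)*(b - 2)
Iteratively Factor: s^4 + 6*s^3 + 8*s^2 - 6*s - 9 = (s + 3)*(s^3 + 3*s^2 - s - 3) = (s + 3)^2*(s^2 - 1) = (s - 1)*(s + 3)^2*(s + 1)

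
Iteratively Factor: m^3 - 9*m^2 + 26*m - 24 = (m - 3)*(m^2 - 6*m + 8) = (m - 4)*(m - 3)*(m - 2)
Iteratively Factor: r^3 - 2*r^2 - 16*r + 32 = (r - 4)*(r^2 + 2*r - 8) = (r - 4)*(r + 4)*(r - 2)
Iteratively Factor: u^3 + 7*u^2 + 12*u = (u + 4)*(u^2 + 3*u) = u*(u + 4)*(u + 3)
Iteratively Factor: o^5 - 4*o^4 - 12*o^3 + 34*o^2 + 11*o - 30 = (o - 1)*(o^4 - 3*o^3 - 15*o^2 + 19*o + 30) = (o - 5)*(o - 1)*(o^3 + 2*o^2 - 5*o - 6) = (o - 5)*(o - 1)*(o + 1)*(o^2 + o - 6) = (o - 5)*(o - 2)*(o - 1)*(o + 1)*(o + 3)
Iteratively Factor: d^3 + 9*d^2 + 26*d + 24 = (d + 2)*(d^2 + 7*d + 12) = (d + 2)*(d + 3)*(d + 4)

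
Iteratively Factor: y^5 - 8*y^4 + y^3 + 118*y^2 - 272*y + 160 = (y - 1)*(y^4 - 7*y^3 - 6*y^2 + 112*y - 160) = (y - 1)*(y + 4)*(y^3 - 11*y^2 + 38*y - 40) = (y - 2)*(y - 1)*(y + 4)*(y^2 - 9*y + 20) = (y - 5)*(y - 2)*(y - 1)*(y + 4)*(y - 4)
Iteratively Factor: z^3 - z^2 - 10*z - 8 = (z + 2)*(z^2 - 3*z - 4) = (z - 4)*(z + 2)*(z + 1)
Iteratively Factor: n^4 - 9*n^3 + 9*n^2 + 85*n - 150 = (n + 3)*(n^3 - 12*n^2 + 45*n - 50) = (n - 5)*(n + 3)*(n^2 - 7*n + 10) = (n - 5)*(n - 2)*(n + 3)*(n - 5)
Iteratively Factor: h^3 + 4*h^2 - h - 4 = (h - 1)*(h^2 + 5*h + 4) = (h - 1)*(h + 4)*(h + 1)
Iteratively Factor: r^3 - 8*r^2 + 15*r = (r - 3)*(r^2 - 5*r) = (r - 5)*(r - 3)*(r)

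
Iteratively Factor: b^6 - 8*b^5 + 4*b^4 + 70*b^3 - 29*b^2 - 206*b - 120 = (b + 1)*(b^5 - 9*b^4 + 13*b^3 + 57*b^2 - 86*b - 120) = (b + 1)*(b + 2)*(b^4 - 11*b^3 + 35*b^2 - 13*b - 60) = (b - 4)*(b + 1)*(b + 2)*(b^3 - 7*b^2 + 7*b + 15) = (b - 5)*(b - 4)*(b + 1)*(b + 2)*(b^2 - 2*b - 3) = (b - 5)*(b - 4)*(b + 1)^2*(b + 2)*(b - 3)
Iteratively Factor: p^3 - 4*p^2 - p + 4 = (p - 4)*(p^2 - 1) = (p - 4)*(p + 1)*(p - 1)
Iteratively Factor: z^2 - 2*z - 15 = (z - 5)*(z + 3)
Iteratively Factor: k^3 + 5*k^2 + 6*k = (k + 2)*(k^2 + 3*k) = k*(k + 2)*(k + 3)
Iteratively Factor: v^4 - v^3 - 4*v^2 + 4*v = (v - 1)*(v^3 - 4*v) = (v - 2)*(v - 1)*(v^2 + 2*v) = (v - 2)*(v - 1)*(v + 2)*(v)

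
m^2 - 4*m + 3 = (m - 3)*(m - 1)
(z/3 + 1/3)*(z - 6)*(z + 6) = z^3/3 + z^2/3 - 12*z - 12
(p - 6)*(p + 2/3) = p^2 - 16*p/3 - 4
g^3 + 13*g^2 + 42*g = g*(g + 6)*(g + 7)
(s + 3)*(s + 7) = s^2 + 10*s + 21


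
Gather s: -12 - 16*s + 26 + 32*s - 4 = 16*s + 10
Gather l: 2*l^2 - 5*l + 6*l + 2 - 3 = 2*l^2 + l - 1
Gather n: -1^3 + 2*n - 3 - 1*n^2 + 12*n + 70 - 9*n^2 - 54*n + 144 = -10*n^2 - 40*n + 210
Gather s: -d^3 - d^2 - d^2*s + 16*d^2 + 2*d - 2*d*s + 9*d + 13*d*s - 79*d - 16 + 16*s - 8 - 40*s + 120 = -d^3 + 15*d^2 - 68*d + s*(-d^2 + 11*d - 24) + 96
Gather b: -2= -2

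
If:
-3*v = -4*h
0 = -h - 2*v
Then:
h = 0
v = 0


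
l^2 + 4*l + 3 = (l + 1)*(l + 3)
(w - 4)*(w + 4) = w^2 - 16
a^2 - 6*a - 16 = (a - 8)*(a + 2)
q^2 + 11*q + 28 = (q + 4)*(q + 7)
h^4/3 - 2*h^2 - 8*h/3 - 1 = (h/3 + 1/3)*(h - 3)*(h + 1)^2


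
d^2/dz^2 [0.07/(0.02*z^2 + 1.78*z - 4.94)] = (-5.6e-5*z^2 - 0.004984*z + 0.07*(0.04*z + 1.78)*(0.08*z + 3.56) + 0.013832)/(0.02*z^2 + 1.78*z - 4.94)^3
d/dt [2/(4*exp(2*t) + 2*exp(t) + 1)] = (-16*exp(t) - 4)*exp(t)/(4*exp(2*t) + 2*exp(t) + 1)^2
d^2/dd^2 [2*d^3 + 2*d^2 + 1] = 12*d + 4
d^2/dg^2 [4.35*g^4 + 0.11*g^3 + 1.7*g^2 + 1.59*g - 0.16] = 52.2*g^2 + 0.66*g + 3.4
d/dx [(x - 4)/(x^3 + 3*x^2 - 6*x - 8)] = (x^3 + 3*x^2 - 6*x - 3*(x - 4)*(x^2 + 2*x - 2) - 8)/(x^3 + 3*x^2 - 6*x - 8)^2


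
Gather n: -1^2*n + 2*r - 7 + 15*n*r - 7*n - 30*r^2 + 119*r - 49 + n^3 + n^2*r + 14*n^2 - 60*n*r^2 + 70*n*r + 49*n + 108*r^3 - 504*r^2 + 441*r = n^3 + n^2*(r + 14) + n*(-60*r^2 + 85*r + 41) + 108*r^3 - 534*r^2 + 562*r - 56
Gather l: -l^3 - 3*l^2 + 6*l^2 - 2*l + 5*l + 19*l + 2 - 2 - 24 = -l^3 + 3*l^2 + 22*l - 24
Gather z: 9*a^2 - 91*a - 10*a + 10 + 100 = 9*a^2 - 101*a + 110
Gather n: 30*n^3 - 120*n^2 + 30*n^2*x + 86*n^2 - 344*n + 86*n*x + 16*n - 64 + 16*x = 30*n^3 + n^2*(30*x - 34) + n*(86*x - 328) + 16*x - 64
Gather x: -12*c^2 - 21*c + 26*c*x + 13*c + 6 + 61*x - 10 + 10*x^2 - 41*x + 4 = -12*c^2 - 8*c + 10*x^2 + x*(26*c + 20)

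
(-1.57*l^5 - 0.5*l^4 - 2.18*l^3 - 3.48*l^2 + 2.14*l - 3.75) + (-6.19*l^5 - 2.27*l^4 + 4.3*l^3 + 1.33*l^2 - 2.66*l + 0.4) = -7.76*l^5 - 2.77*l^4 + 2.12*l^3 - 2.15*l^2 - 0.52*l - 3.35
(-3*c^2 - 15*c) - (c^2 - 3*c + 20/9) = -4*c^2 - 12*c - 20/9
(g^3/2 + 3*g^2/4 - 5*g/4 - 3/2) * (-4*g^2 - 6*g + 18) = -2*g^5 - 6*g^4 + 19*g^3/2 + 27*g^2 - 27*g/2 - 27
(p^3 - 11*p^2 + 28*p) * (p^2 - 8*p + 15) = p^5 - 19*p^4 + 131*p^3 - 389*p^2 + 420*p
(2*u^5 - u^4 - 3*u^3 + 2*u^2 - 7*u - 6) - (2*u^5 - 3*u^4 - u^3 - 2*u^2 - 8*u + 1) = 2*u^4 - 2*u^3 + 4*u^2 + u - 7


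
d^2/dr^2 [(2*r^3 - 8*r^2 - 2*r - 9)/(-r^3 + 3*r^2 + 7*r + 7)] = 4*(r^6 - 18*r^5 + 60*r^4 - 8*r^3 - 330*r^2 + 168*r + 273)/(r^9 - 9*r^8 + 6*r^7 + 78*r^6 + 84*r^5 - 336*r^4 - 1078*r^3 - 1470*r^2 - 1029*r - 343)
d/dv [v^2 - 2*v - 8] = 2*v - 2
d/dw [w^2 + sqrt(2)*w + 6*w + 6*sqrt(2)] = 2*w + sqrt(2) + 6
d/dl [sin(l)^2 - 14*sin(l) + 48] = 2*(sin(l) - 7)*cos(l)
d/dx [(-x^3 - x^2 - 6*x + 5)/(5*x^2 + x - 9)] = (-5*x^4 - 2*x^3 + 56*x^2 - 32*x + 49)/(25*x^4 + 10*x^3 - 89*x^2 - 18*x + 81)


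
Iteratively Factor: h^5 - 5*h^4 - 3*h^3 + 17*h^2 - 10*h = (h + 2)*(h^4 - 7*h^3 + 11*h^2 - 5*h) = (h - 5)*(h + 2)*(h^3 - 2*h^2 + h) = h*(h - 5)*(h + 2)*(h^2 - 2*h + 1) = h*(h - 5)*(h - 1)*(h + 2)*(h - 1)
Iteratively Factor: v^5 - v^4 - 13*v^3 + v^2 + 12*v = (v - 1)*(v^4 - 13*v^2 - 12*v) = (v - 4)*(v - 1)*(v^3 + 4*v^2 + 3*v) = v*(v - 4)*(v - 1)*(v^2 + 4*v + 3) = v*(v - 4)*(v - 1)*(v + 3)*(v + 1)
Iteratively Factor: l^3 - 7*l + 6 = (l - 2)*(l^2 + 2*l - 3) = (l - 2)*(l - 1)*(l + 3)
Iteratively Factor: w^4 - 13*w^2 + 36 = (w + 2)*(w^3 - 2*w^2 - 9*w + 18) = (w - 3)*(w + 2)*(w^2 + w - 6) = (w - 3)*(w - 2)*(w + 2)*(w + 3)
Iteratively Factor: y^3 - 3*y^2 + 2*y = (y - 1)*(y^2 - 2*y) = (y - 2)*(y - 1)*(y)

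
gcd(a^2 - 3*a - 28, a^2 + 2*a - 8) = a + 4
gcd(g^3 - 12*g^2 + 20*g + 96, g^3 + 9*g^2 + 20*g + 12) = g + 2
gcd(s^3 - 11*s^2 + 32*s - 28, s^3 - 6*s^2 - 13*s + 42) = s^2 - 9*s + 14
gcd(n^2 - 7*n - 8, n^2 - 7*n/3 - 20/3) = 1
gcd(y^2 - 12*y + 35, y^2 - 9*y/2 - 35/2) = y - 7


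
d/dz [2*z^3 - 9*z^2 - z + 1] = 6*z^2 - 18*z - 1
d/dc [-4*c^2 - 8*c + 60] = -8*c - 8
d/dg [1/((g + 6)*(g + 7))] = (-2*g - 13)/(g^4 + 26*g^3 + 253*g^2 + 1092*g + 1764)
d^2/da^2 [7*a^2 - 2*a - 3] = 14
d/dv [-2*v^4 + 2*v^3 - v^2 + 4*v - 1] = -8*v^3 + 6*v^2 - 2*v + 4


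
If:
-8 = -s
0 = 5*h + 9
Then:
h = -9/5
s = 8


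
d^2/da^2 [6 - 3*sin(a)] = 3*sin(a)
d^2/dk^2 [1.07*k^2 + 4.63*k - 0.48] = 2.14000000000000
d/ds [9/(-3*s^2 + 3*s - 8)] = 27*(2*s - 1)/(3*s^2 - 3*s + 8)^2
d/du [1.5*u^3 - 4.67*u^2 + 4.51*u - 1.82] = 4.5*u^2 - 9.34*u + 4.51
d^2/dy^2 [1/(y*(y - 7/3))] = 6*(27*y^2 - 63*y + 49)/(y^3*(27*y^3 - 189*y^2 + 441*y - 343))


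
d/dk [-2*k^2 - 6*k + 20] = -4*k - 6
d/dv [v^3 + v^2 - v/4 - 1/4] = 3*v^2 + 2*v - 1/4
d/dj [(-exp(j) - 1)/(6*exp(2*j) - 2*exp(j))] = (3*exp(2*j) + 6*exp(j) - 1)*exp(-j)/(2*(9*exp(2*j) - 6*exp(j) + 1))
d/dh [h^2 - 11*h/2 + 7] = 2*h - 11/2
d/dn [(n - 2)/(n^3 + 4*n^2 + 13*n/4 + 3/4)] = 4*(-4*n^2 + 6*n + 29)/(8*n^5 + 60*n^4 + 150*n^3 + 145*n^2 + 60*n + 9)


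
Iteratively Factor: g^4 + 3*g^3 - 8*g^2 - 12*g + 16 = (g + 4)*(g^3 - g^2 - 4*g + 4) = (g - 2)*(g + 4)*(g^2 + g - 2) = (g - 2)*(g - 1)*(g + 4)*(g + 2)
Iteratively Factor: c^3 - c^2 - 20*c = (c - 5)*(c^2 + 4*c) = (c - 5)*(c + 4)*(c)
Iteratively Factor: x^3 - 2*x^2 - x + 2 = (x - 2)*(x^2 - 1) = (x - 2)*(x + 1)*(x - 1)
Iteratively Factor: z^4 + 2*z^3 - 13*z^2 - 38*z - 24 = (z + 1)*(z^3 + z^2 - 14*z - 24) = (z + 1)*(z + 2)*(z^2 - z - 12) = (z - 4)*(z + 1)*(z + 2)*(z + 3)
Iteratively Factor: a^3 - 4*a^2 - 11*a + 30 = (a - 5)*(a^2 + a - 6) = (a - 5)*(a + 3)*(a - 2)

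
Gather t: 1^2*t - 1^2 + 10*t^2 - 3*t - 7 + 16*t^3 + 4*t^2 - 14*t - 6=16*t^3 + 14*t^2 - 16*t - 14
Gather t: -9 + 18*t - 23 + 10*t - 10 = 28*t - 42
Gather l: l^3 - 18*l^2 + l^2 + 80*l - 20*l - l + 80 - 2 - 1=l^3 - 17*l^2 + 59*l + 77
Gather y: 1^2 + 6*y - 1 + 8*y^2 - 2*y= 8*y^2 + 4*y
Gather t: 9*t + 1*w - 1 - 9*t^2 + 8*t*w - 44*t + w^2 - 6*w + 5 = -9*t^2 + t*(8*w - 35) + w^2 - 5*w + 4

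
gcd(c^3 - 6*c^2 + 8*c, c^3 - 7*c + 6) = c - 2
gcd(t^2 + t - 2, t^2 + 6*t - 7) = t - 1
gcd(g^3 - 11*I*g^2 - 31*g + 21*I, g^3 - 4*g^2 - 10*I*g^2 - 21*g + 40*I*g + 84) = g^2 - 10*I*g - 21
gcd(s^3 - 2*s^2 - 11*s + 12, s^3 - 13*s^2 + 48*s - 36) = s - 1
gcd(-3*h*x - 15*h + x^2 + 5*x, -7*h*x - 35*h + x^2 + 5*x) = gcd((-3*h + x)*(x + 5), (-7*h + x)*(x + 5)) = x + 5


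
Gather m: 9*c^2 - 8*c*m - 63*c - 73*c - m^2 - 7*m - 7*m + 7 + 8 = 9*c^2 - 136*c - m^2 + m*(-8*c - 14) + 15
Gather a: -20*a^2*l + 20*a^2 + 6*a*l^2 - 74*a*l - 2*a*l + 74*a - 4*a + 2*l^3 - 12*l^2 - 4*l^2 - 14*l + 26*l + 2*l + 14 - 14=a^2*(20 - 20*l) + a*(6*l^2 - 76*l + 70) + 2*l^3 - 16*l^2 + 14*l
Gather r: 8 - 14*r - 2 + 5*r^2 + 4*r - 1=5*r^2 - 10*r + 5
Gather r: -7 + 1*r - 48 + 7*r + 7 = 8*r - 48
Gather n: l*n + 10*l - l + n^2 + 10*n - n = 9*l + n^2 + n*(l + 9)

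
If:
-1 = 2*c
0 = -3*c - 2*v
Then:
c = -1/2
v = 3/4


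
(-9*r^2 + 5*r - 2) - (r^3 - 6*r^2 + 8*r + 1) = -r^3 - 3*r^2 - 3*r - 3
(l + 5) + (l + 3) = 2*l + 8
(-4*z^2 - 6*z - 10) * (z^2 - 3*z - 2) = -4*z^4 + 6*z^3 + 16*z^2 + 42*z + 20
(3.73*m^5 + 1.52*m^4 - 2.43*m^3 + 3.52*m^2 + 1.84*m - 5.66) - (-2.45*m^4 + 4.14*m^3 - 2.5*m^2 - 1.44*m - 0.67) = 3.73*m^5 + 3.97*m^4 - 6.57*m^3 + 6.02*m^2 + 3.28*m - 4.99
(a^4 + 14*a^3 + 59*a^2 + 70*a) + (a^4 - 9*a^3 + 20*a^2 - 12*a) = 2*a^4 + 5*a^3 + 79*a^2 + 58*a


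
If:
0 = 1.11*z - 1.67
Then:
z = 1.50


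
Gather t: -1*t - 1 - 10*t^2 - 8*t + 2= -10*t^2 - 9*t + 1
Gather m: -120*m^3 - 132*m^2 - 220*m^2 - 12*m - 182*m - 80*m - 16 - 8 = -120*m^3 - 352*m^2 - 274*m - 24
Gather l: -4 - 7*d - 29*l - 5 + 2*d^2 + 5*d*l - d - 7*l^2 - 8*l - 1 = 2*d^2 - 8*d - 7*l^2 + l*(5*d - 37) - 10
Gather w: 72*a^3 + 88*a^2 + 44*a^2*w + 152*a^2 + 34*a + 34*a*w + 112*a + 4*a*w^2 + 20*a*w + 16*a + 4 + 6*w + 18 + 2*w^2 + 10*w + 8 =72*a^3 + 240*a^2 + 162*a + w^2*(4*a + 2) + w*(44*a^2 + 54*a + 16) + 30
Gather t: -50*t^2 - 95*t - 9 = -50*t^2 - 95*t - 9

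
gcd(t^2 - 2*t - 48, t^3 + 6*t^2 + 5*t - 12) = 1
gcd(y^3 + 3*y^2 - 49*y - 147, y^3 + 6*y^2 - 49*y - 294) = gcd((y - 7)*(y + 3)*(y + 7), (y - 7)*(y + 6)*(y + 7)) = y^2 - 49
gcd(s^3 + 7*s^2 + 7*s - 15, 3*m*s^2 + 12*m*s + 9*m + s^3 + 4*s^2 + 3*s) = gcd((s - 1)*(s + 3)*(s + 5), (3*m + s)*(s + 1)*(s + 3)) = s + 3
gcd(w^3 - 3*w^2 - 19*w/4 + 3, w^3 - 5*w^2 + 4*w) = w - 4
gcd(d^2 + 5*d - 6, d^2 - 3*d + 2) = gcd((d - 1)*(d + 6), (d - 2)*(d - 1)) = d - 1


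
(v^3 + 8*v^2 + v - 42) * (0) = 0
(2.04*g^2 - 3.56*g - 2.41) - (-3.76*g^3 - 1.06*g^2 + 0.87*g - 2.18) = 3.76*g^3 + 3.1*g^2 - 4.43*g - 0.23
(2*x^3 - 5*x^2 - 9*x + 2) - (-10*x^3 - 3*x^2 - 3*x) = 12*x^3 - 2*x^2 - 6*x + 2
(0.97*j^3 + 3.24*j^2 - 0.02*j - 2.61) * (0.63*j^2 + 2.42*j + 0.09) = 0.6111*j^5 + 4.3886*j^4 + 7.9155*j^3 - 1.4011*j^2 - 6.318*j - 0.2349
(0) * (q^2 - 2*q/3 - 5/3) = 0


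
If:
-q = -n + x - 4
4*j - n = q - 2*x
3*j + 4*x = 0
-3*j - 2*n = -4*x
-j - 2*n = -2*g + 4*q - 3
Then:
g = 179/62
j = 16/31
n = -48/31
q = 88/31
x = -12/31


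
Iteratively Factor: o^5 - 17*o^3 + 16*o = (o + 1)*(o^4 - o^3 - 16*o^2 + 16*o) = (o + 1)*(o + 4)*(o^3 - 5*o^2 + 4*o) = (o - 4)*(o + 1)*(o + 4)*(o^2 - o) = (o - 4)*(o - 1)*(o + 1)*(o + 4)*(o)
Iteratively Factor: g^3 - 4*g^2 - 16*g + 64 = (g + 4)*(g^2 - 8*g + 16) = (g - 4)*(g + 4)*(g - 4)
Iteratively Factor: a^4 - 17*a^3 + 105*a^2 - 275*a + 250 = (a - 5)*(a^3 - 12*a^2 + 45*a - 50) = (a - 5)^2*(a^2 - 7*a + 10) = (a - 5)^2*(a - 2)*(a - 5)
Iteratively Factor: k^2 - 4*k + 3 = (k - 3)*(k - 1)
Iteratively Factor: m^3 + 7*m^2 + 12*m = (m + 4)*(m^2 + 3*m) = m*(m + 4)*(m + 3)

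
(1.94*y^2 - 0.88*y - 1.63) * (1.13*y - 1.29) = 2.1922*y^3 - 3.497*y^2 - 0.7067*y + 2.1027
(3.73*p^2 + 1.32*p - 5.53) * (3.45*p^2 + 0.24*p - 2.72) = 12.8685*p^4 + 5.4492*p^3 - 28.9073*p^2 - 4.9176*p + 15.0416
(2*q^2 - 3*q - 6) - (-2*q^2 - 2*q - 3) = 4*q^2 - q - 3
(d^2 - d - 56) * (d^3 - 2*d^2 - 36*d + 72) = d^5 - 3*d^4 - 90*d^3 + 220*d^2 + 1944*d - 4032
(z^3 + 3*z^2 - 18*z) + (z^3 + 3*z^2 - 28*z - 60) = 2*z^3 + 6*z^2 - 46*z - 60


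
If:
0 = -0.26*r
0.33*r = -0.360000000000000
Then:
No Solution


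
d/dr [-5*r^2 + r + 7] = 1 - 10*r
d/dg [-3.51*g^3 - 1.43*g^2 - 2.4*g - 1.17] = -10.53*g^2 - 2.86*g - 2.4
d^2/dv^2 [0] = 0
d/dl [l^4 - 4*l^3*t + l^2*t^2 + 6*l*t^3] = 4*l^3 - 12*l^2*t + 2*l*t^2 + 6*t^3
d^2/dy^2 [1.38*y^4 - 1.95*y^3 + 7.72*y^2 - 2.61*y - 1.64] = 16.56*y^2 - 11.7*y + 15.44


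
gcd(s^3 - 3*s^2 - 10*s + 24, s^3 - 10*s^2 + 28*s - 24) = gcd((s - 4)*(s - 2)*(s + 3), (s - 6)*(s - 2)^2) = s - 2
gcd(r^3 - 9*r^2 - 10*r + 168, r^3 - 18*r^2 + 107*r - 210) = r^2 - 13*r + 42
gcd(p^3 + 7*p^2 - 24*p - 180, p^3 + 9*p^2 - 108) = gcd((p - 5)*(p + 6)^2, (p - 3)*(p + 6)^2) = p^2 + 12*p + 36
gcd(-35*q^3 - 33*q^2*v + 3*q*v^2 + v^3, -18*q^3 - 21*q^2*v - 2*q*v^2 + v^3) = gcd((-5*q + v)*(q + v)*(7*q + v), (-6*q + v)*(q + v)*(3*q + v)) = q + v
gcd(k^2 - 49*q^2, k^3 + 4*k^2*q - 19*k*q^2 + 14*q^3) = k + 7*q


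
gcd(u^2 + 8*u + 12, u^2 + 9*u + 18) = u + 6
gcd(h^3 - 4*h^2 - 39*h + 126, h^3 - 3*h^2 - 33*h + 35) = h - 7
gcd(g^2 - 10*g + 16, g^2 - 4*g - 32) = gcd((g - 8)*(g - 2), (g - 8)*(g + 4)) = g - 8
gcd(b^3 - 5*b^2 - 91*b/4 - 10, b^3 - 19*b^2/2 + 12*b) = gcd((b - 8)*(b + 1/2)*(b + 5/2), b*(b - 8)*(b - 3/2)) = b - 8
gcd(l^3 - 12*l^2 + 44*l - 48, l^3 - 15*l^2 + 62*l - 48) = l - 6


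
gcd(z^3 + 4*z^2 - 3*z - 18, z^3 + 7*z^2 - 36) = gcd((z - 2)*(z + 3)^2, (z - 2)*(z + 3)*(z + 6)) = z^2 + z - 6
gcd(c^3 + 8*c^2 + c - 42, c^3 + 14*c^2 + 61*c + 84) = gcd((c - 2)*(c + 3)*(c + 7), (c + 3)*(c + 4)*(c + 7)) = c^2 + 10*c + 21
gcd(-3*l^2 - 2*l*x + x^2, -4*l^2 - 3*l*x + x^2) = l + x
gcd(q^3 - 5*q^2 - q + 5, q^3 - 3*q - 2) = q + 1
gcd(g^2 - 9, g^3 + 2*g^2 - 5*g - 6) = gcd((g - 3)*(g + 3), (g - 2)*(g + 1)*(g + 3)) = g + 3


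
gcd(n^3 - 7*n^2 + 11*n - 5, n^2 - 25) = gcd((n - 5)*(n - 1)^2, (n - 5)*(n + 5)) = n - 5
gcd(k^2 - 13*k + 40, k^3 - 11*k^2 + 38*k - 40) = k - 5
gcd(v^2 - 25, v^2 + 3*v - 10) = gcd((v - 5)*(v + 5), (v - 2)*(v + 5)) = v + 5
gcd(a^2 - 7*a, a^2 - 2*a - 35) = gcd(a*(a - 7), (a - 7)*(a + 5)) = a - 7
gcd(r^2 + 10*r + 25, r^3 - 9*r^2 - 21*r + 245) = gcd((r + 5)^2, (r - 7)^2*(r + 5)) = r + 5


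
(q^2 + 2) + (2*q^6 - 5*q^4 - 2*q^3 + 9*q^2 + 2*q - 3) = 2*q^6 - 5*q^4 - 2*q^3 + 10*q^2 + 2*q - 1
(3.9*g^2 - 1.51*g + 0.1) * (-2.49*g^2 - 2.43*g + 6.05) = -9.711*g^4 - 5.7171*g^3 + 27.0153*g^2 - 9.3785*g + 0.605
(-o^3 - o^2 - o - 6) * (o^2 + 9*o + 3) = -o^5 - 10*o^4 - 13*o^3 - 18*o^2 - 57*o - 18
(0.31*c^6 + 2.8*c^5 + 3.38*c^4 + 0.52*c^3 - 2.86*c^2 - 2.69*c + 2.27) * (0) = 0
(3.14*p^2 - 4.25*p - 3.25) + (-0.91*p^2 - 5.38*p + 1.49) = 2.23*p^2 - 9.63*p - 1.76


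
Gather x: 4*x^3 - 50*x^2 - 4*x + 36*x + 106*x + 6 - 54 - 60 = 4*x^3 - 50*x^2 + 138*x - 108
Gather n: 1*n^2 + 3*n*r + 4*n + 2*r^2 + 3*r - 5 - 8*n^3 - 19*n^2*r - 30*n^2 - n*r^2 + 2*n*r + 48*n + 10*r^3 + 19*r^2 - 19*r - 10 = -8*n^3 + n^2*(-19*r - 29) + n*(-r^2 + 5*r + 52) + 10*r^3 + 21*r^2 - 16*r - 15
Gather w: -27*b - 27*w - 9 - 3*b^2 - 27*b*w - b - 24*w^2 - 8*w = -3*b^2 - 28*b - 24*w^2 + w*(-27*b - 35) - 9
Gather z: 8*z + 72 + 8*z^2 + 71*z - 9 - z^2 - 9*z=7*z^2 + 70*z + 63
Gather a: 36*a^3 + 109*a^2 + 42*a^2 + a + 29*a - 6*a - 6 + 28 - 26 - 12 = 36*a^3 + 151*a^2 + 24*a - 16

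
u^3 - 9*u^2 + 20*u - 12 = (u - 6)*(u - 2)*(u - 1)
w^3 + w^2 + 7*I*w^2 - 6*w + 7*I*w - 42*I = (w - 2)*(w + 3)*(w + 7*I)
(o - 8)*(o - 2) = o^2 - 10*o + 16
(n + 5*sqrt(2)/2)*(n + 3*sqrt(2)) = n^2 + 11*sqrt(2)*n/2 + 15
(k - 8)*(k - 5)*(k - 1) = k^3 - 14*k^2 + 53*k - 40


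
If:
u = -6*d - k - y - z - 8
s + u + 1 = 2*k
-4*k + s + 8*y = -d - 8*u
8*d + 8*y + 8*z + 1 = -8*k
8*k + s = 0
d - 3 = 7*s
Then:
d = -83/54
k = 35/432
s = -35/54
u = -41/216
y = 145/288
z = 715/864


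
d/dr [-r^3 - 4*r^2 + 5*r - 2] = -3*r^2 - 8*r + 5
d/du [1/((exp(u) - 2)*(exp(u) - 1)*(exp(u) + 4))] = -((exp(u) - 2)*(exp(u) - 1) + (exp(u) - 2)*(exp(u) + 4) + (exp(u) - 1)*(exp(u) + 4))/(4*(exp(u) - 2)^2*(exp(u) + 4)^2*sinh(u/2)^2)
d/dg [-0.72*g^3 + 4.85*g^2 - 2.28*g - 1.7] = -2.16*g^2 + 9.7*g - 2.28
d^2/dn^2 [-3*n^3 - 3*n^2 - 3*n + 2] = -18*n - 6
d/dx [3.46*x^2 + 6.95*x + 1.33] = 6.92*x + 6.95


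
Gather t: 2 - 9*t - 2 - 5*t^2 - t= -5*t^2 - 10*t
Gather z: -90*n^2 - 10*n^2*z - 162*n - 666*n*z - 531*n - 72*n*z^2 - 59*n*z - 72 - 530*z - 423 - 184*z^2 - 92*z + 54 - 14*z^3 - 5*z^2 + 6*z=-90*n^2 - 693*n - 14*z^3 + z^2*(-72*n - 189) + z*(-10*n^2 - 725*n - 616) - 441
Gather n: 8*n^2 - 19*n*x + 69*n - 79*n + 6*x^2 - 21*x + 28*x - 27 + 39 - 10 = 8*n^2 + n*(-19*x - 10) + 6*x^2 + 7*x + 2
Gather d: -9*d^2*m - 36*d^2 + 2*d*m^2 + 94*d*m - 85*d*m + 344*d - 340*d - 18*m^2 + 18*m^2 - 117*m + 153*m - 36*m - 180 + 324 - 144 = d^2*(-9*m - 36) + d*(2*m^2 + 9*m + 4)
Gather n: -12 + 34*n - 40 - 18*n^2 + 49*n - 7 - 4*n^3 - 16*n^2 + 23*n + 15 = -4*n^3 - 34*n^2 + 106*n - 44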